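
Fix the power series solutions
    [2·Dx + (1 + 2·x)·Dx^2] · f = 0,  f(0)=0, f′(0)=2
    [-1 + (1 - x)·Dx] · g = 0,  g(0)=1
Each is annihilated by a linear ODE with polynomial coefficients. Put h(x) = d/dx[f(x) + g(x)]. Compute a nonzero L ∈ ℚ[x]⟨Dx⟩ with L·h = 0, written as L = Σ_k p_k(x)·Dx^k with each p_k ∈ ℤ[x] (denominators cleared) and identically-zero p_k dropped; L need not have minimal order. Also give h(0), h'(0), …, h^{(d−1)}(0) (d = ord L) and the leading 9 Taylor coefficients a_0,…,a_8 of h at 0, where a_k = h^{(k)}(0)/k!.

f: a_k = 0, 2, -2, 8/3, -4, 32/5, -32/3, 128/7, -32, …
g: a_k = 1, 1, 1, 1, 1, 1, 1, 1, 1, …
h₀=f+g: left-lcm gives L₀, ord ≤ 3.
Differentiate: ansatz ord ≤ ord L₀ ⇒ L.
L = (-14 - 4·x) + (1 - 20·x - 8·x^2)·Dx + (2 + 3·x - 3·x^2 - 2·x^3)·Dx^2  (order 2).
h: a_k = 3, -2, 11, -12, 37, -58, 135, -248, 521, …
ICs: h(0) = 3, h′(0) = -2.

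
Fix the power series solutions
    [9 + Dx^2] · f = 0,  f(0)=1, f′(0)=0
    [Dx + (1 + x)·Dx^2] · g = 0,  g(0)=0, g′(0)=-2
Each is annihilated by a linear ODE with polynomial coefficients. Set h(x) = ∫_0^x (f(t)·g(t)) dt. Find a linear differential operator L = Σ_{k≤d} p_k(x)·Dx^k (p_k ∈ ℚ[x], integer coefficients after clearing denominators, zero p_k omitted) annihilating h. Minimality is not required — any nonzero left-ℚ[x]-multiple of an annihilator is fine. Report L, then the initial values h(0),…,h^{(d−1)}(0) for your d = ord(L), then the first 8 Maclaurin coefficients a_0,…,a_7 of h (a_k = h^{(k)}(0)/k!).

f: a_k = 1, 0, -9/2, 0, 27/8, 0, -81/80, 0, …
g: a_k = 0, -2, 1, -2/3, 1/2, -2/5, 1/3, -2/7, …
Product ⇒ symmetric product L₀, ord ≤ 4.
∫: right-multiply L₀ by Dx.
L = (2493 + 10854·x + 17091·x^2 + 11664·x^3 + 2916·x^4)·Dx + (612 + 1908·x + 1944·x^2 + 648·x^3)·Dx^2 + (592 + 2484·x + 3834·x^2 + 2592·x^3 + 648·x^4)·Dx^3 + (68 + 212·x + 216·x^2 + 72·x^3)·Dx^4 + (35 + 142·x + 215·x^2 + 144·x^3 + 36·x^4)·Dx^5  (order 5).
h: a_k = 0, 0, -1, 1/3, 25/12, -4/5, -83/120, 5/24, …
ICs: h(0) = 0, h′(0) = 0, h′′(0) = -2, h′′′(0) = 2, h′′′′(0) = 50.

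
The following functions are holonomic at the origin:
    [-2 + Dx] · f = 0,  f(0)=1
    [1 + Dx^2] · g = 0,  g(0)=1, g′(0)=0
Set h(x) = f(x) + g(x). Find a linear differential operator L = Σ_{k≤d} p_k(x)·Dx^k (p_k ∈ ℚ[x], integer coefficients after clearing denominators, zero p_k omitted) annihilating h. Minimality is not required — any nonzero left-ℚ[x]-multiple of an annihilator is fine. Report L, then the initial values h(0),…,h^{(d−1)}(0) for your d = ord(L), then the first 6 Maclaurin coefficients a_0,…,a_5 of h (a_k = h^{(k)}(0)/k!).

f: a_k = 1, 2, 2, 4/3, 2/3, 4/15, …
g: a_k = 1, 0, -1/2, 0, 1/24, 0, …
f+g: L₀ = lclm(L_f,L_g), ord ≤ 1+2.
L = -2 + Dx - 2·Dx^2 + Dx^3  (order 3).
h: a_k = 2, 2, 3/2, 4/3, 17/24, 4/15, …
ICs: h(0) = 2, h′(0) = 2, h′′(0) = 3.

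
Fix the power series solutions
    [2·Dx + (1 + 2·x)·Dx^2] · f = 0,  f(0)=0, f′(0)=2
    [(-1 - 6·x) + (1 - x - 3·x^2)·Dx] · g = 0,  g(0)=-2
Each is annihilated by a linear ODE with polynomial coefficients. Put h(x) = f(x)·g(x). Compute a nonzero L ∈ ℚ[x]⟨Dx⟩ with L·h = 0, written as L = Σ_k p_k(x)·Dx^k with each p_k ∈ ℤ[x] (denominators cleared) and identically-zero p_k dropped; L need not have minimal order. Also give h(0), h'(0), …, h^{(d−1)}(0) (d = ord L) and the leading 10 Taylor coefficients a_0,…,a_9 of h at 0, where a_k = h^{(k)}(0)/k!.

f: a_k = 0, 2, -2, 8/3, -4, 32/5, -32/3, 128/7, -32, 512/9, …
g: a_k = -2, -2, -8, -14, -38, -80, -194, -434, -1016, -2318, …
f·g: L₀ = L_f ⊗_s L_g, ord ≤ 2·1.
L = (8 + 24·x) + (18·x + 30·x^2)·Dx + (-1 - x + 5·x^2 + 6·x^3)·Dx^2  (order 2).
h: a_k = 0, -4, 0, -52/3, -28/3, -1112/15, -404/5, -11892/35, -18136/35, -520148/315, …
ICs: h(0) = 0, h′(0) = -4.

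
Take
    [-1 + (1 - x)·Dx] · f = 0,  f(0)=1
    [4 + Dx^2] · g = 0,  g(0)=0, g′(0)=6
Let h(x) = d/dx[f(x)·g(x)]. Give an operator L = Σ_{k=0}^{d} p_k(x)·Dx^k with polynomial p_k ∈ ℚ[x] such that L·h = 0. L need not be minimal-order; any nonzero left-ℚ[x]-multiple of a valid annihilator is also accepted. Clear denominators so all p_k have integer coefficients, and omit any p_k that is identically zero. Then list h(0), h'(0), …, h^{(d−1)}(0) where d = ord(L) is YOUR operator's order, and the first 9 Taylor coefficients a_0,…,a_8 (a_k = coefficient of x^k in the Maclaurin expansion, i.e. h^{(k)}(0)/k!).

L = (2 - 8·x + 4·x^2) + (-2 + 2·x)·Dx + (1 - 2·x + x^2)·Dx^2  (order 2).
h: a_k = 6, 12, 6, 8, 14, 84/5, 286/15, 2288/105, 2578/105, …
ICs: h(0) = 6, h′(0) = 12.

f: a_k = 1, 1, 1, 1, 1, 1, 1, 1, 1, …
g: a_k = 0, 6, 0, -4, 0, 4/5, 0, -8/105, 0, …
h₀=f·g: eliminate ⇒ L₀, order ≤ 1·2.
Derive L from L₀ (diff closure).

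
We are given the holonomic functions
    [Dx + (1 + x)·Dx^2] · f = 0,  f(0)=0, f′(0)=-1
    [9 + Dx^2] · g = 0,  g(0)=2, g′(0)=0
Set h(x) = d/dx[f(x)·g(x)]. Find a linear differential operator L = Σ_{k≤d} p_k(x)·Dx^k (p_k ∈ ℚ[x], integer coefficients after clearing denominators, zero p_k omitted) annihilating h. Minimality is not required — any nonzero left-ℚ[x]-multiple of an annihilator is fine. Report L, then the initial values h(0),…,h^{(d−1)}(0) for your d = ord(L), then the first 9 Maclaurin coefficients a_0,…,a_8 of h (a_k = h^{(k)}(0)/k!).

f: a_k = 0, -1, 1/2, -1/3, 1/4, -1/5, 1/6, -1/7, 1/8, …
g: a_k = 2, 0, -9, 0, 27/4, 0, -81/40, 0, 729/2240, …
h₀=f·g: eliminate ⇒ L₀, order ≤ 2·2.
h₀' ⇒ L via d/dx closure of L₀.
L = (13743 + 107892·x + 319302·x^2 + 475308·x^3 + 381267·x^4 + 157464·x^5 + 26244·x^6) + (4104 + 24192·x + 53460·x^2 + 56700·x^3 + 29160·x^4 + 5832·x^5)·Dx + (4020 + 27828·x + 76770·x^2 + 109512·x^3 + 85698·x^4 + 34992·x^5 + 5832·x^6)·Dx^2 + (456 + 2688·x + 5940·x^2 + 6300·x^3 + 3240·x^4 + 648·x^5)·Dx^3 + (277 + 1760·x + 4588·x^2 + 6300·x^3 + 4815·x^4 + 1944·x^5 + 324·x^6)·Dx^4  (order 4).
h: a_k = -2, 2, 25, -16, -83/4, 35/4, 361/40, -23/5, 1271/2240, …
ICs: h(0) = -2, h′(0) = 2, h′′(0) = 50, h′′′(0) = -96.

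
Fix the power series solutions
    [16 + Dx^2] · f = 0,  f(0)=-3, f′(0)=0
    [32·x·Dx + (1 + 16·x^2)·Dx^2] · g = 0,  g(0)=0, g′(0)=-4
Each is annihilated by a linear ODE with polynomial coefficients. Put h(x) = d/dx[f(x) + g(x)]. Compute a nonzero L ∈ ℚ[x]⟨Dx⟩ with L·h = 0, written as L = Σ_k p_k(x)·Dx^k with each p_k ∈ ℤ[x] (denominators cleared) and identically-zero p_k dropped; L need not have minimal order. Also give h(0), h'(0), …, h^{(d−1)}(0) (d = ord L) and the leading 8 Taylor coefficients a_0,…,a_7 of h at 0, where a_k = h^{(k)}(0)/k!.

f: a_k = -3, 0, 24, 0, -32, 0, 256/15, 0, …
g: a_k = 0, -4, 0, 64/3, 0, -1024/5, 0, 16384/7, …
Sum ⇒ L₀ = lclm(L_f,L_g) in ℚ(x)⟨Dx⟩.
Derive L from L₀ (diff closure).
L = (-5632·x + 114688·x^3 + 131072·x^5) + (-16 + 1792·x^2 + 36864·x^4 + 65536·x^6)·Dx + (-352·x + 7168·x^3 + 8192·x^5)·Dx^2 + (-1 + 112·x^2 + 2304·x^4 + 4096·x^6)·Dx^3  (order 3).
h: a_k = -4, 48, 64, -128, -1024, 512/5, 16384, -4096/105, …
ICs: h(0) = -4, h′(0) = 48, h′′(0) = 128.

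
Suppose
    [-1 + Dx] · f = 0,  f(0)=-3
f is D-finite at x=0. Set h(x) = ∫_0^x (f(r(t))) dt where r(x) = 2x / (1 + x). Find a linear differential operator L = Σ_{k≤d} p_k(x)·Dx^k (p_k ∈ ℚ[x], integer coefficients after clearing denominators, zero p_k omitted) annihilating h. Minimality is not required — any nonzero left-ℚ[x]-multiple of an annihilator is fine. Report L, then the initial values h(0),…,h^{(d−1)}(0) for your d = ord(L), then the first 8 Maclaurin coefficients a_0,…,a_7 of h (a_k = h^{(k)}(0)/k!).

f: a_k = -3, -3, -3/2, -1/2, -1/8, -1/40, -1/240, -1/1680, …
h₀=f(r): pull back L_f along r ⇒ L₀.
h=∫h₀ ⇒ L = L₀·Dx.
L = -2·Dx + (1 + 2·x + x^2)·Dx^2  (order 2).
h: a_k = 0, -3, -3, 0, 1/2, -2/5, 1/5, -4/105, …
ICs: h(0) = 0, h′(0) = -3.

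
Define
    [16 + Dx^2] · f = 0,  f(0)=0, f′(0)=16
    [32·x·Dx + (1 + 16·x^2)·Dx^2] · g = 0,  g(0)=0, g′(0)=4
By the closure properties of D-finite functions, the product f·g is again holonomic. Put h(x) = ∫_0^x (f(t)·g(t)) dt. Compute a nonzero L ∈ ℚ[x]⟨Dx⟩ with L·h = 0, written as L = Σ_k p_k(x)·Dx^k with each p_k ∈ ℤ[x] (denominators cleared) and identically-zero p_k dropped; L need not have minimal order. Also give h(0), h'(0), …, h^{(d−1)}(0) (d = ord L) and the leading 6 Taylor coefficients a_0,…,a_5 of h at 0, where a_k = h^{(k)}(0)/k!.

L = (1280 + 53248·x^2 + 360448·x^4 + 2097152·x^6 + 8388608·x^8)·Dx + (1536·x + 40960·x^3 + 393216·x^5 + 2097152·x^7)·Dx^2 + (96 + 4096·x^2 + 36864·x^4 + 262144·x^6 + 1048576·x^8)·Dx^3 + (96·x + 2560·x^3 + 24576·x^5 + 131072·x^7)·Dx^4 + (1 + 48·x^2 + 896·x^4 + 8192·x^6 + 32768·x^8)·Dx^5  (order 5).
h: a_k = 0, 0, 0, 64/3, 0, -512/5, …
ICs: h(0) = 0, h′(0) = 0, h′′(0) = 0, h′′′(0) = 128, h′′′′(0) = 0.

f: a_k = 0, 16, 0, -128/3, 0, 512/15, …
g: a_k = 0, 4, 0, -64/3, 0, 1024/5, …
Sym-product of L_f,L_g gives L₀ (≤ ord 4).
∫: right-multiply L₀ by Dx.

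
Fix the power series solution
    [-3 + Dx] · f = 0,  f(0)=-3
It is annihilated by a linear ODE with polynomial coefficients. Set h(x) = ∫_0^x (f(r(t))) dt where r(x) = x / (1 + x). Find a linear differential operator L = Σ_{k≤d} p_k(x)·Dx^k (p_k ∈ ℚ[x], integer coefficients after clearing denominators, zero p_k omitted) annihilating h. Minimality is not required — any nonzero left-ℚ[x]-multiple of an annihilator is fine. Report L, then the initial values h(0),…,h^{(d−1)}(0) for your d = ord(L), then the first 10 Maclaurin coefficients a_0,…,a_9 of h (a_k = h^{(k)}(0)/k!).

f: a_k = -3, -9, -27/2, -27/2, -81/8, -243/40, -243/80, -729/560, -2187/4480, -729/4480, …
Change of var in L_f (x↦r) gives L₀.
∫: right-multiply L₀ by Dx.
L = -3·Dx + (1 + 2·x + x^2)·Dx^2  (order 2).
h: a_k = 0, -3, -9/2, -3/2, 9/8, -9/40, -21/80, 207/560, -1233/4480, 541/4480, …
ICs: h(0) = 0, h′(0) = -3.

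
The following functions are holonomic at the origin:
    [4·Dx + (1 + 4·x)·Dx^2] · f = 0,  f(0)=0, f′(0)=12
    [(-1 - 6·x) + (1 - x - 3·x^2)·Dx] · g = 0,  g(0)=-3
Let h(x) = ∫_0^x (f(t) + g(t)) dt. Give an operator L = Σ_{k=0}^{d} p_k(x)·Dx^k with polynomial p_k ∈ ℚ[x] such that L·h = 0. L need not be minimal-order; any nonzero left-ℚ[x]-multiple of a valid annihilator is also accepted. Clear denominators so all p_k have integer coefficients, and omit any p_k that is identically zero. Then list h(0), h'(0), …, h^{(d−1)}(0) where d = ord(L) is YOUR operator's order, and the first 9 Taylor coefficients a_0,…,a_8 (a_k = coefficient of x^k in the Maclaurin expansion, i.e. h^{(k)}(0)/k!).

f: a_k = 0, 12, -24, 64, -192, 3072/5, -2048, 49152/7, -24576, …
g: a_k = -3, -3, -12, -21, -57, -120, -291, -651, -1524, …
L₀ := lclm(L_f,L_g); ord L₀ ≤ 2+1.
Integrate: L := L₀·Dx.
L = (-212 - 1072·x - 3144·x^2 - 2160·x^3 - 2592·x^4)·Dx^2 + (-5 - 248·x - 1922·x^2 - 4308·x^3 - 4464·x^4 - 4320·x^5)·Dx^3 + (6 + 53·x + 108·x^2 - 110·x^3 - 519·x^4 - 1044·x^5 - 864·x^6)·Dx^4  (order 4).
h: a_k = 0, -3, 9/2, -12, 43/4, -249/5, 412/5, -2339/7, 44595/56, …
ICs: h(0) = 0, h′(0) = -3, h′′(0) = 9, h′′′(0) = -72.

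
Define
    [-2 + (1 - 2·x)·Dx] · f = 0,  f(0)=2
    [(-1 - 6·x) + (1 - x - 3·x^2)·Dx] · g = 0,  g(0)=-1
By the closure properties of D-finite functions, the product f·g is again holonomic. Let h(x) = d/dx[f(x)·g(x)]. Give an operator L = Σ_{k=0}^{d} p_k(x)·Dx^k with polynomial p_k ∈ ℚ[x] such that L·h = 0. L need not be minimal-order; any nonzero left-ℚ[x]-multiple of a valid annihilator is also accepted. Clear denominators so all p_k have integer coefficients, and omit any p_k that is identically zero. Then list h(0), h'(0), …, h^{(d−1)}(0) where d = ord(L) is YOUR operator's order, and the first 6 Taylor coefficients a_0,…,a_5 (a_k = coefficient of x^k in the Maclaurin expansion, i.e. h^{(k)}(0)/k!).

L = (20 - 18·x - 102·x^2 - 96·x^3 + 432·x^4) + (-3 + 7·x + 27·x^2 - 70·x^3 - 30·x^4 + 108·x^5)·Dx  (order 1).
h: a_k = -6, -40, -162, -584, -1860, -5628, …
ICs: h(0) = -6.

f: a_k = 2, 4, 8, 16, 32, 64, …
g: a_k = -1, -1, -4, -7, -19, -40, …
L₀ := L_f ⊗_s L_g (sym. prod.), ord ≤ 1.
Differentiate: ansatz ord ≤ ord L₀ ⇒ L.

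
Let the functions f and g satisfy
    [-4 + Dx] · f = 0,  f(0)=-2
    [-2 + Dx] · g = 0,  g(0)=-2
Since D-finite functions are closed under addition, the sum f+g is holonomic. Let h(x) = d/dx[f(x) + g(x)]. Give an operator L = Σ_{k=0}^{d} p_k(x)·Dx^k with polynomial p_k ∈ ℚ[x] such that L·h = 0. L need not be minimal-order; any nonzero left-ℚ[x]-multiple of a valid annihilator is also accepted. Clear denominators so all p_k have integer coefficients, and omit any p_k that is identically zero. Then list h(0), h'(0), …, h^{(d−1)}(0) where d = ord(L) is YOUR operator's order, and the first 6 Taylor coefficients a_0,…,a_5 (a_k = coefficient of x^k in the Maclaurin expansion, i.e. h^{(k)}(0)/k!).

f: a_k = -2, -8, -16, -64/3, -64/3, -256/15, …
g: a_k = -2, -4, -4, -8/3, -4/3, -8/15, …
f+g: L₀ = lclm(L_f,L_g), ord ≤ 1+1.
Differentiate: ansatz ord ≤ ord L₀ ⇒ L.
L = 8 - 6·Dx + Dx^2  (order 2).
h: a_k = -12, -40, -72, -272/3, -88, -208/3, …
ICs: h(0) = -12, h′(0) = -40.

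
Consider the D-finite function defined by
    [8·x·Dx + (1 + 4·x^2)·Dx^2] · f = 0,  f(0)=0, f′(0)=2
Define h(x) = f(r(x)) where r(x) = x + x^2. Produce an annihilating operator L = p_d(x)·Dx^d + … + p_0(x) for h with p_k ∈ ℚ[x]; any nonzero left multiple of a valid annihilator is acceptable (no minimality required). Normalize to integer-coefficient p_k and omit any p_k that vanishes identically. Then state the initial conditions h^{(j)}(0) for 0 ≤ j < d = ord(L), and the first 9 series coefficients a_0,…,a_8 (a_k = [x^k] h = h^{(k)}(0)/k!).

L = (-2 + 8·x + 32·x^2 + 48·x^3 + 24·x^4)·Dx + (1 + 2·x + 4·x^2 + 16·x^3 + 20·x^4 + 8·x^5)·Dx^2  (order 2).
h: a_k = 0, 2, 2, -8/3, -8, -8/5, 88/3, 320/7, -64, …
ICs: h(0) = 0, h′(0) = 2.

f: a_k = 0, 2, 0, -8/3, 0, 32/5, 0, -128/7, 0, …
f∘r: x↦r, Dx↦Dx/r' in L_f ⇒ L₀.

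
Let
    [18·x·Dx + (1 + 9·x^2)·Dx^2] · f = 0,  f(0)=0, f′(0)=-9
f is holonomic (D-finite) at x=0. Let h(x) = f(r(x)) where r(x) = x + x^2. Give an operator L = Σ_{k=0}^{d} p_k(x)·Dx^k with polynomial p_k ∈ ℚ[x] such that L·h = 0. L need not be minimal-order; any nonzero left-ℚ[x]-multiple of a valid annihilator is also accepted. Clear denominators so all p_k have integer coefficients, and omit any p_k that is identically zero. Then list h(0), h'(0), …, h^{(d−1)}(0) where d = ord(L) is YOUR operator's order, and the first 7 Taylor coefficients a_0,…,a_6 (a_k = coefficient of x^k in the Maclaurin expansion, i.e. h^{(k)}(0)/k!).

f: a_k = 0, -9, 0, 27, 0, -729/5, 0, …
Substitute x→r, Dx→(1/r')Dx; clear ⇒ L₀.
L = (-2 + 18·x + 72·x^2 + 108·x^3 + 54·x^4)·Dx + (1 + 2·x + 9·x^2 + 36·x^3 + 45·x^4 + 18·x^5)·Dx^2  (order 2).
h: a_k = 0, -9, -9, 27, 81, -324/5, -702, …
ICs: h(0) = 0, h′(0) = -9.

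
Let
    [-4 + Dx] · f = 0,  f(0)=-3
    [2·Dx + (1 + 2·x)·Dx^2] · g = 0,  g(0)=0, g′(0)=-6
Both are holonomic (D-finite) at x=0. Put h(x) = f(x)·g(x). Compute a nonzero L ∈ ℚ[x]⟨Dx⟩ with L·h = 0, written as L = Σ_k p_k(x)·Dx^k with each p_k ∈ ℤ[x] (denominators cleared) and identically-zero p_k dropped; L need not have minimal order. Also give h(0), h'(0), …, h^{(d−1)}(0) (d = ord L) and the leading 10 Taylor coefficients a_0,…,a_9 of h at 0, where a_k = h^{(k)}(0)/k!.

f: a_k = -3, -12, -24, -32, -32, -128/5, -256/15, -1024/105, -512/105, -2048/945, …
g: a_k = 0, -6, 6, -8, 12, -96/5, 32, -384/7, 96, -512/3, …
h₀=f·g: eliminate ⇒ L₀, order ≤ 1·2.
L = (8 + 32·x) + (-6 - 16·x)·Dx + (1 + 2·x)·Dx^2  (order 2).
h: a_k = 0, 18, 54, 96, 108, 528/5, 64, 2176/35, -32/5, 1408/21, …
ICs: h(0) = 0, h′(0) = 18.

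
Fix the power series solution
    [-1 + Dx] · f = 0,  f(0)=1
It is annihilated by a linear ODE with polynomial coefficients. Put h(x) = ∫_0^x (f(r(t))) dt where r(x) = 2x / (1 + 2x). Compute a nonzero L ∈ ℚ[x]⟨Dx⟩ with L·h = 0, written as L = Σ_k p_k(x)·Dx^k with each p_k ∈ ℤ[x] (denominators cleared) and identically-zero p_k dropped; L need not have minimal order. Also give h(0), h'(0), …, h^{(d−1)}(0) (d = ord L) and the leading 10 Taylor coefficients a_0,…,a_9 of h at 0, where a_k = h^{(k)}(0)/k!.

L = -2·Dx + (1 + 4·x + 4·x^2)·Dx^2  (order 2).
h: a_k = 0, 1, 1, -2/3, 1/3, 2/15, -38/45, 604/315, -1091/315, 15682/2835, …
ICs: h(0) = 0, h′(0) = 1.

f: a_k = 1, 1, 1/2, 1/6, 1/24, 1/120, 1/720, 1/5040, 1/40320, 1/362880, …
L₀ from L_f via x↦r, Dx↦r'^{-1}Dx.
Integrate: L := L₀·Dx.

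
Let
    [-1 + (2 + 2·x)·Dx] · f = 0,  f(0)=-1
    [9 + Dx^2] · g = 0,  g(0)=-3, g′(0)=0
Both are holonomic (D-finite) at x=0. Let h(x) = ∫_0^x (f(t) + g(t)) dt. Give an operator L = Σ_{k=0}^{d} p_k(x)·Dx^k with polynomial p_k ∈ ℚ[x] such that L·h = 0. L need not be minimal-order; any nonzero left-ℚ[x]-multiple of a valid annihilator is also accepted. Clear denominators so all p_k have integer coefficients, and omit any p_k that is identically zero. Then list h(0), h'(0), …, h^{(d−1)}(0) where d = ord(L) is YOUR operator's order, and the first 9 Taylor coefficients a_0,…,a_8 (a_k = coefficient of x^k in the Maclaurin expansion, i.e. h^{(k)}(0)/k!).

L = (-351 - 648·x - 324·x^2)·Dx + (630 + 1926·x + 1944·x^2 + 648·x^3)·Dx^2 + (-39 - 72·x - 36·x^2)·Dx^3 + (70 + 214·x + 216·x^2 + 72·x^3)·Dx^4  (order 4).
h: a_k = 0, -4, -1/4, 109/24, -1/64, -1291/640, -7/1536, 15657/35840, -33/16384, …
ICs: h(0) = 0, h′(0) = -4, h′′(0) = -1/2, h′′′(0) = 109/4.

f: a_k = -1, -1/2, 1/8, -1/16, 5/128, -7/256, 21/1024, -33/2048, 429/32768, …
g: a_k = -3, 0, 27/2, 0, -81/8, 0, 243/80, 0, -2187/4480, …
Sum ⇒ L₀ = lclm(L_f,L_g) in ℚ(x)⟨Dx⟩.
∫: right-multiply L₀ by Dx.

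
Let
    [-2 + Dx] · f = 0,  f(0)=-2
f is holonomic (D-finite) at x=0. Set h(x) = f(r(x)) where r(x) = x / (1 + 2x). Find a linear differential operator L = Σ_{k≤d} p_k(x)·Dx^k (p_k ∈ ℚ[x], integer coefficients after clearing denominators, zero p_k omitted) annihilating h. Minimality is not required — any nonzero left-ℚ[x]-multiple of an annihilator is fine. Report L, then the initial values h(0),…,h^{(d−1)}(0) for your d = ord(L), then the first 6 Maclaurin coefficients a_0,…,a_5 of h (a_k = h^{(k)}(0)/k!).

L = -2 + (1 + 4·x + 4·x^2)·Dx  (order 1).
h: a_k = -2, -4, 4, -8/3, -4/3, 152/15, …
ICs: h(0) = -2.

f: a_k = -2, -4, -4, -8/3, -4/3, -8/15, …
h₀=f(r): pull back L_f along r ⇒ L₀.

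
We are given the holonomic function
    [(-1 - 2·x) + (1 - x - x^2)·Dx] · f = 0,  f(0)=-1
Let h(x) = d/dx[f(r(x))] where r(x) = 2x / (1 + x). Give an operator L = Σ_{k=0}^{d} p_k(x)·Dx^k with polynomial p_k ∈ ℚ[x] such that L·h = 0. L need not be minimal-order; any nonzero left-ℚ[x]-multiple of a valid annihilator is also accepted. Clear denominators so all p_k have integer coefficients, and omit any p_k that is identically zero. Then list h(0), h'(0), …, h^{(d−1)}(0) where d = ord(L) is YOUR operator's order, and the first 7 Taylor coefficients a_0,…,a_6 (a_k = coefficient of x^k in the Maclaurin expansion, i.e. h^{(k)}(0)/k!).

L = (6 + 30·x + 90·x^2 + 50·x^3) + (-1 - 6·x + 30·x^3 + 25·x^4)·Dx  (order 1).
h: a_k = -2, -12, -30, -120, -250, -900, -1750, …
ICs: h(0) = -2.

f: a_k = -1, -1, -2, -3, -5, -8, -13, …
L₀ from L_f via x↦r, Dx↦r'^{-1}Dx.
Differentiate: ansatz ord ≤ ord L₀ ⇒ L.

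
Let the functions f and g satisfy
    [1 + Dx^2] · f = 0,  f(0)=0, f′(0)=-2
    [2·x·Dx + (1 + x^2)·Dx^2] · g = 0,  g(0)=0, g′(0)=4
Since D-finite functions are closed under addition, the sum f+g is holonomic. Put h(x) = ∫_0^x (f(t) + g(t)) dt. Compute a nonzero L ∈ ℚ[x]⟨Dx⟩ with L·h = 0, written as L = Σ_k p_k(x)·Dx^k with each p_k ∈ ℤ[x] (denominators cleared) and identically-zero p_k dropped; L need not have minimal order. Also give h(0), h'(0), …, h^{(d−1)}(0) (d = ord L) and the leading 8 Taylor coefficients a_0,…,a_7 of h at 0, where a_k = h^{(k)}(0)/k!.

L = (-22·x + 28·x^3 + 2·x^5)·Dx^2 + (-1 + 7·x^2 + 9·x^4 + x^6)·Dx^3 + (-22·x + 28·x^3 + 2·x^5)·Dx^4 + (-1 + 7·x^2 + 9·x^4 + x^6)·Dx^5  (order 5).
h: a_k = 0, 0, 1, 0, -1/4, 0, 47/360, 0, …
ICs: h(0) = 0, h′(0) = 0, h′′(0) = 2, h′′′(0) = 0, h′′′′(0) = -6.

f: a_k = 0, -2, 0, 1/3, 0, -1/60, 0, 1/2520, …
g: a_k = 0, 4, 0, -4/3, 0, 4/5, 0, -4/7, …
Sum ⇒ L₀ = lclm(L_f,L_g) in ℚ(x)⟨Dx⟩.
h=∫h₀ ⇒ L = L₀·Dx.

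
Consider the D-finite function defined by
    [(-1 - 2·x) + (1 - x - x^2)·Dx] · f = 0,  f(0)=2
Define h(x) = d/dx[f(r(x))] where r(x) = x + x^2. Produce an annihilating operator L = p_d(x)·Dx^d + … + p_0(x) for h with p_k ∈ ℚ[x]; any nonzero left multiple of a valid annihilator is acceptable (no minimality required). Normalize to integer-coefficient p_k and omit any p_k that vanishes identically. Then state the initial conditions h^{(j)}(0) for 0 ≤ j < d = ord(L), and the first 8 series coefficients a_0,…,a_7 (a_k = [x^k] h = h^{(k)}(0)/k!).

f: a_k = 2, 2, 4, 6, 10, 16, 26, 42, …
L₀ from L_f via x↦r, Dx↦r'^{-1}Dx.
Derive L from L₀ (diff closure).
L = (6 + 24·x + 48·x^2 + 68·x^3 + 84·x^4 + 60·x^5 + 20·x^6) + (-1 - 3·x + 12·x^3 + 25·x^4 + 24·x^5 + 14·x^6 + 4·x^7)·Dx  (order 1).
h: a_k = 2, 12, 42, 128, 370, 1032, 2786, 7376, …
ICs: h(0) = 2.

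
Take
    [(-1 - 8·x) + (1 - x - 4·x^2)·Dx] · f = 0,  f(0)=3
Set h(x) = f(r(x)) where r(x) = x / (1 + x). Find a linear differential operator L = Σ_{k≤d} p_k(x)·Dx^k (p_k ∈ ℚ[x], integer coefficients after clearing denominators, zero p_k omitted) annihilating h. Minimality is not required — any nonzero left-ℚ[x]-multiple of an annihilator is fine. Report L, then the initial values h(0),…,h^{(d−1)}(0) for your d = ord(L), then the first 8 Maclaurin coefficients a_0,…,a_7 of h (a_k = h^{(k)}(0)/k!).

L = (1 + 9·x) + (-1 - 2·x + 3·x^2 + 4·x^3)·Dx  (order 1).
h: a_k = 3, 3, 12, 0, 48, -48, 240, -432, …
ICs: h(0) = 3.

f: a_k = 3, 3, 15, 27, 87, 195, 543, 1323, …
L₀ from L_f via x↦r, Dx↦r'^{-1}Dx.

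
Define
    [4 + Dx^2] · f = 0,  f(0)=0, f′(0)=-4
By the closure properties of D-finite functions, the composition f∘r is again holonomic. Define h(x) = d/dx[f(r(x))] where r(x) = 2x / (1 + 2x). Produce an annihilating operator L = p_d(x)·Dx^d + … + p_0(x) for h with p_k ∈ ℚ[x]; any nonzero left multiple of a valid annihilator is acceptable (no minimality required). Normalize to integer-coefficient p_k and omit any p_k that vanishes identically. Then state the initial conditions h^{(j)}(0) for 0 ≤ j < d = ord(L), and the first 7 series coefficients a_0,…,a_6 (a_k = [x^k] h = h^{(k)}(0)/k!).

L = (40 + 96·x + 96·x^2) + (12 + 72·x + 144·x^2 + 96·x^3)·Dx + (1 + 8·x + 24·x^2 + 32·x^3 + 16·x^4)·Dx^2  (order 2).
h: a_k = -8, 32, -32, -256, 5504/3, -7680, 1131008/45, …
ICs: h(0) = -8, h′(0) = 32.

f: a_k = 0, -4, 0, 8/3, 0, -8/15, 0, …
h₀=f(r): pull back L_f along r ⇒ L₀.
h=h₀': d/dx-closure on L₀ ⇒ L.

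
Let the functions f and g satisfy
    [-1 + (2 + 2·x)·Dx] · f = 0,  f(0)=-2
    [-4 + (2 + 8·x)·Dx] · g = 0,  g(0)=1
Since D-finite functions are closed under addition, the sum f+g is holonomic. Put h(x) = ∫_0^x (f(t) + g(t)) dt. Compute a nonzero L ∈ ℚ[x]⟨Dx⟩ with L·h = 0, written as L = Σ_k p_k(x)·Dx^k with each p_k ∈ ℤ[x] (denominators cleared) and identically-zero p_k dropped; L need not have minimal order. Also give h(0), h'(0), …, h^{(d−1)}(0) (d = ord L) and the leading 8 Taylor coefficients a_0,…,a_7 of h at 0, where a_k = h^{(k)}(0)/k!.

L = -2·Dx + (5 + 8·x)·Dx^2 + (2 + 10·x + 8·x^2)·Dx^3  (order 3).
h: a_k = 0, -1, 1/2, -7/12, 31/32, -127/64, 3577/768, -6141/512, …
ICs: h(0) = 0, h′(0) = -1, h′′(0) = 1.

f: a_k = -2, -1, 1/4, -1/8, 5/64, -7/128, 21/512, -33/1024, …
g: a_k = 1, 2, -2, 4, -10, 28, -84, 264, …
Weyl lclm of L_f,L_g ⇒ L₀ (ord ≤ 2).
∫: right-multiply L₀ by Dx.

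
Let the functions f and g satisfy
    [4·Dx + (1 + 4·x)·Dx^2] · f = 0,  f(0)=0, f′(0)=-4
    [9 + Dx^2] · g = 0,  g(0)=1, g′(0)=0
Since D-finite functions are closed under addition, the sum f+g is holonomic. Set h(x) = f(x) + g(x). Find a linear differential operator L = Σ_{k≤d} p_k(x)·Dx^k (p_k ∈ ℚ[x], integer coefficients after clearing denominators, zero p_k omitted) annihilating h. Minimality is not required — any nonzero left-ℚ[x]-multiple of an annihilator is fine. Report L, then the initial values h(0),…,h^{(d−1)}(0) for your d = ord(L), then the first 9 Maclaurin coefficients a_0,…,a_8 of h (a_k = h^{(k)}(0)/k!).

L = (3780 + 2592·x + 5184·x^2)·Dx + (369 + 2124·x + 3888·x^2 + 5184·x^3)·Dx^2 + (420 + 288·x + 576·x^2)·Dx^3 + (41 + 236·x + 432·x^2 + 576·x^3)·Dx^4  (order 4).
h: a_k = 1, -4, 7/2, -64/3, 539/8, -1024/5, 163597/240, -16384/7, 36700889/4480, …
ICs: h(0) = 1, h′(0) = -4, h′′(0) = 7, h′′′(0) = -128.

f: a_k = 0, -4, 8, -64/3, 64, -1024/5, 2048/3, -16384/7, 8192, …
g: a_k = 1, 0, -9/2, 0, 27/8, 0, -81/80, 0, 729/4480, …
f+g: L₀ = lclm(L_f,L_g), ord ≤ 2+2.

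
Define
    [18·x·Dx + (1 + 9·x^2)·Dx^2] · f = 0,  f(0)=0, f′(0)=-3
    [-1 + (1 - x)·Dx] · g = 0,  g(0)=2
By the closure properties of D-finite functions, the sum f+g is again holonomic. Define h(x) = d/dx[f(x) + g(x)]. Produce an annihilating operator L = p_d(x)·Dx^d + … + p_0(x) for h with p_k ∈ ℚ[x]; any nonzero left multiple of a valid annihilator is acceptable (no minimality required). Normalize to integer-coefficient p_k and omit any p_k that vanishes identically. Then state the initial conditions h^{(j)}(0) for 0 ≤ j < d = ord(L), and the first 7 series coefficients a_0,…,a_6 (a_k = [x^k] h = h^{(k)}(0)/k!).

L = (18 - 72·x - 486·x^2) + (-12 + 18·x + 180·x^2 - 486·x^3)·Dx + (1 + 8·x + 72·x^3 - 81·x^4)·Dx^2  (order 2).
h: a_k = -1, 4, 33, 8, -233, 12, 2201, …
ICs: h(0) = -1, h′(0) = 4.

f: a_k = 0, -3, 0, 9, 0, -243/5, 0, …
g: a_k = 2, 2, 2, 2, 2, 2, 2, …
L₀ := lclm(L_f,L_g); ord L₀ ≤ 2+1.
Derive L from L₀ (diff closure).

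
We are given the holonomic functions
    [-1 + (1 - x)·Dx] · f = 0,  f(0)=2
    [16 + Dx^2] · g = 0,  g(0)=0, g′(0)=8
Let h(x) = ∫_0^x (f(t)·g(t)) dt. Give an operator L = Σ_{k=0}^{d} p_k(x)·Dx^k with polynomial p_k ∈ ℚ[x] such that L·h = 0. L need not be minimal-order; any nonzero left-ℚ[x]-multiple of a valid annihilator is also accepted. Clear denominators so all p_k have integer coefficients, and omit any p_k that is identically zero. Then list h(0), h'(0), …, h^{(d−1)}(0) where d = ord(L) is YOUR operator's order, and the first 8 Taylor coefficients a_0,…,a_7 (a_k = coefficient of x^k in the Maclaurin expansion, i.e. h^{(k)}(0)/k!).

L = (-16 + 16·x)·Dx + 2·Dx^2 + (-1 + x)·Dx^3  (order 3).
h: a_k = 0, 0, 8, 16/3, -20/3, -16/3, 56/45, 16/15, …
ICs: h(0) = 0, h′(0) = 0, h′′(0) = 16.

f: a_k = 2, 2, 2, 2, 2, 2, 2, 2, …
g: a_k = 0, 8, 0, -64/3, 0, 256/15, 0, -2048/315, …
Product ⇒ symmetric product L₀, ord ≤ 2.
∫: right-multiply L₀ by Dx.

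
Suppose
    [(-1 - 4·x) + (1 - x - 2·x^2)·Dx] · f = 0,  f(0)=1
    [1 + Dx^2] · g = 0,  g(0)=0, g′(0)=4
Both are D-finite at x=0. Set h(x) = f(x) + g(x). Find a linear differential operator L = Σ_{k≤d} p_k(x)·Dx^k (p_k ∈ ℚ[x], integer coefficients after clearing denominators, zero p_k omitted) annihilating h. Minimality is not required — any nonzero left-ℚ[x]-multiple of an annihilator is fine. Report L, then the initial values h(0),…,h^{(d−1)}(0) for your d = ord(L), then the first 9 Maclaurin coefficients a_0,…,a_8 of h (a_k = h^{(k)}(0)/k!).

f: a_k = 1, 1, 3, 5, 11, 21, 43, 85, 171, …
g: a_k = 0, 4, 0, -2/3, 0, 1/30, 0, -1/1260, 0, …
Weyl lclm of L_f,L_g ⇒ L₀ (ord ≤ 3).
L = (31 + 146·x + 133·x^2 + 184·x^3 + 20·x^4 + 16·x^5) + (-7 - 3·x + 3·x^2 + 37·x^3 + 42·x^4 + 12·x^5 + 8·x^6)·Dx + (31 + 146·x + 133·x^2 + 184·x^3 + 20·x^4 + 16·x^5)·Dx^2 + (-7 - 3·x + 3·x^2 + 37·x^3 + 42·x^4 + 12·x^5 + 8·x^6)·Dx^3  (order 3).
h: a_k = 1, 5, 3, 13/3, 11, 631/30, 43, 107099/1260, 171, …
ICs: h(0) = 1, h′(0) = 5, h′′(0) = 6.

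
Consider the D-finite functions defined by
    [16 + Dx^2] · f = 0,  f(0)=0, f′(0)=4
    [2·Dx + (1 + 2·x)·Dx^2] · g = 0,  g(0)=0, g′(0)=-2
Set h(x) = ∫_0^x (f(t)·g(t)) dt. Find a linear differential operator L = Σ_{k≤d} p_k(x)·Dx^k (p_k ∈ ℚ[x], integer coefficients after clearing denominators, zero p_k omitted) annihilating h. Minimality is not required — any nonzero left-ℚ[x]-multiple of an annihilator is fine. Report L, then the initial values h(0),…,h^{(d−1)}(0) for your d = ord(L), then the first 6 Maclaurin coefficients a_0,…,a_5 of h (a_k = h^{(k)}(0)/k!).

f: a_k = 0, 4, 0, -32/3, 0, 128/15, …
g: a_k = 0, -2, 2, -8/3, 4, -32/5, …
Sym-product of L_f,L_g gives L₀ (≤ ord 4).
Integrate: L := L₀·Dx.
L = (2688 + 27648·x + 93184·x^2 + 131072·x^3 + 65536·x^4)·Dx + (896 + 5888·x + 12288·x^2 + 8192·x^3)·Dx^2 + (408 + 3712·x + 11904·x^2 + 16384·x^3 + 8192·x^4)·Dx^3 + (56 + 368·x + 768·x^2 + 512·x^3)·Dx^4 + (15 + 124·x + 380·x^2 + 512·x^3 + 256·x^4)·Dx^5  (order 5).
h: a_k = 0, 0, 0, -8/3, 2, 32/15, …
ICs: h(0) = 0, h′(0) = 0, h′′(0) = 0, h′′′(0) = -16, h′′′′(0) = 48.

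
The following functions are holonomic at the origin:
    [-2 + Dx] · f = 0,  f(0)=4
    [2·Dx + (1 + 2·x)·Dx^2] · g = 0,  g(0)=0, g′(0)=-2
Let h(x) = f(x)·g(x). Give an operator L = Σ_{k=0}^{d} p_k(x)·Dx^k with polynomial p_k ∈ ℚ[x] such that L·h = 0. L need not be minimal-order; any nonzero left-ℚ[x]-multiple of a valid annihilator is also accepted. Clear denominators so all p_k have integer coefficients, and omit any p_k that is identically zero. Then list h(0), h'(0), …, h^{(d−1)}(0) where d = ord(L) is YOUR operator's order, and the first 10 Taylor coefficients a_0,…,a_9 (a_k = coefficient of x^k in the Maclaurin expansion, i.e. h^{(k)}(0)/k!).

L = 8·x + (-2 - 8·x)·Dx + (1 + 2·x)·Dx^2  (order 2).
h: a_k = 0, -8, -8, -32/3, 0, -48/5, 112/9, -1472/63, 1856/45, -10064/135, …
ICs: h(0) = 0, h′(0) = -8.

f: a_k = 4, 8, 8, 16/3, 8/3, 16/15, 16/45, 32/315, 8/315, 16/2835, …
g: a_k = 0, -2, 2, -8/3, 4, -32/5, 32/3, -128/7, 32, -512/9, …
f·g: L₀ = L_f ⊗_s L_g, ord ≤ 1·2.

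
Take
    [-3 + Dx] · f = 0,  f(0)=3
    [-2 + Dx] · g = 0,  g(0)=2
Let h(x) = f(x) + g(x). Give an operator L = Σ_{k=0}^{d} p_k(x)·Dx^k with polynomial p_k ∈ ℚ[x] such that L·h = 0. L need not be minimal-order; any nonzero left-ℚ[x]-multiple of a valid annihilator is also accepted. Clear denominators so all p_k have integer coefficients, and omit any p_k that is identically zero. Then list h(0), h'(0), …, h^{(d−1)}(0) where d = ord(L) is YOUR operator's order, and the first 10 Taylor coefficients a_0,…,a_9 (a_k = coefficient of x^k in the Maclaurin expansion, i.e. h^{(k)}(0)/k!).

f: a_k = 3, 9, 27/2, 27/2, 81/8, 243/40, 243/80, 729/560, 2187/4480, 729/4480, …
g: a_k = 2, 4, 4, 8/3, 4/3, 8/15, 8/45, 16/315, 4/315, 8/2835, …
h₀=f+g: left-lcm gives L₀, ord ≤ 2.
L = 6 - 5·Dx + Dx^2  (order 2).
h: a_k = 5, 13, 35/2, 97/6, 275/24, 793/120, 463/144, 6817/5040, 577/1152, 60073/362880, …
ICs: h(0) = 5, h′(0) = 13.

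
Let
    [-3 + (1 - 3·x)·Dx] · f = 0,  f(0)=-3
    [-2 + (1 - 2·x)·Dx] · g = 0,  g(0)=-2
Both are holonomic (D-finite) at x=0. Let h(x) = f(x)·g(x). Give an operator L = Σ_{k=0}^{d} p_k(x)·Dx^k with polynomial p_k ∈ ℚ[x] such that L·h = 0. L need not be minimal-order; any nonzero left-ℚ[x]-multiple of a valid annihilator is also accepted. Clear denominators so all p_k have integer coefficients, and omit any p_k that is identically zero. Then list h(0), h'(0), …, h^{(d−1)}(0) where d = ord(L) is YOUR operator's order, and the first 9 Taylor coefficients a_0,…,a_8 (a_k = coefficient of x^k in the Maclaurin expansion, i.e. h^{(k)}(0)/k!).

L = (-5 + 12·x) + (1 - 5·x + 6·x^2)·Dx  (order 1).
h: a_k = 6, 30, 114, 390, 1266, 3990, 12354, 37830, 115026, …
ICs: h(0) = 6.

f: a_k = -3, -9, -27, -81, -243, -729, -2187, -6561, -19683, …
g: a_k = -2, -4, -8, -16, -32, -64, -128, -256, -512, …
L₀ := L_f ⊗_s L_g (sym. prod.), ord ≤ 1.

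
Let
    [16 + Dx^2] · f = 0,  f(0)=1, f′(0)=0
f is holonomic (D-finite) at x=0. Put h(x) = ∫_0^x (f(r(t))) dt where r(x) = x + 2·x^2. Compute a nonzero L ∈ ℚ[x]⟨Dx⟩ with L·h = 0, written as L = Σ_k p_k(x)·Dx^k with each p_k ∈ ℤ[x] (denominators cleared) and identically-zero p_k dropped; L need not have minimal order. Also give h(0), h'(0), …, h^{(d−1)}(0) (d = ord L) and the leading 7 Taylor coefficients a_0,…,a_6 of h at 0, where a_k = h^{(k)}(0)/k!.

f: a_k = 1, 0, -8, 0, 32/3, 0, -256/45, …
L₀ from L_f via x↦r, Dx↦r'^{-1}Dx.
h=∫h₀ ⇒ L = L₀·Dx.
L = (16 + 192·x + 768·x^2 + 1024·x^3)·Dx - 4·Dx^2 + (1 + 4·x)·Dx^3  (order 3).
h: a_k = 0, 1, 0, -8/3, -8, -64/15, 128/9, …
ICs: h(0) = 0, h′(0) = 1, h′′(0) = 0.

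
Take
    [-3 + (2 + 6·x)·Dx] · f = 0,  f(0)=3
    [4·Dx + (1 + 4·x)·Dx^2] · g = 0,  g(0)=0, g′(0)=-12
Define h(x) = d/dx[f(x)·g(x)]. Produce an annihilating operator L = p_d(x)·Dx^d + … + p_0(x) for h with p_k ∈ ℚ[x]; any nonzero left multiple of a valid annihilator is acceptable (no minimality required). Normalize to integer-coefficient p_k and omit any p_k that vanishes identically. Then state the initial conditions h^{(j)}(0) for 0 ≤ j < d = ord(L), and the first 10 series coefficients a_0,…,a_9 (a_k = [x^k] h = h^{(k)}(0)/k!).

L = (-33 + 72·x + 432·x^2) + (-4 + 324·x + 2160·x^2 + 3456·x^3)·Dx + (4 + 88·x + 612·x^2 + 1728·x^3 + 1728·x^4)·Dx^2  (order 2).
h: a_k = -36, 36, -261/2, 585, -84447/32, 1862577/160, -64327689/1280, 477829467/2240, -51261997653/57344, 212764092873/57344, …
ICs: h(0) = -36, h′(0) = 36.

f: a_k = 3, 9/2, -27/8, 81/16, -1215/128, 5103/256, -45927/1024, 216513/2048, -8444007/32768, 42220035/65536, …
g: a_k = 0, -12, 24, -64, 192, -3072/5, 2048, -49152/7, 24576, -262144/3, …
Sym-product of L_f,L_g gives L₀ (≤ ord 2).
Differentiate: ansatz ord ≤ ord L₀ ⇒ L.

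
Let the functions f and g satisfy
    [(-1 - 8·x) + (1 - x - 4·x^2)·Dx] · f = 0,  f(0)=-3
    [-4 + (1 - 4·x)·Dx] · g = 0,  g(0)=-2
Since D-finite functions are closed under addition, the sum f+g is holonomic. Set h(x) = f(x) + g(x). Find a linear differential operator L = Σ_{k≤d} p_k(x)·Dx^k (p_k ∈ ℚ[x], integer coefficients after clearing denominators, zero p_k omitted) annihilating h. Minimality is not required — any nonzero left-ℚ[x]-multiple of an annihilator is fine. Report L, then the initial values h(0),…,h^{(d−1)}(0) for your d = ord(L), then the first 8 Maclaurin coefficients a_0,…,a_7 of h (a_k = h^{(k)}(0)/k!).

L = (8 - 288·x + 384·x^2 - 512·x^3) + (22 - 8·x - 288·x^2 + 640·x^3 - 1024·x^4)·Dx + (-3 + 23·x - 56·x^2 + 32·x^3 + 128·x^4 - 256·x^5)·Dx^2  (order 2).
h: a_k = -5, -11, -47, -155, -599, -2243, -8735, -34091, …
ICs: h(0) = -5, h′(0) = -11.

f: a_k = -3, -3, -15, -27, -87, -195, -543, -1323, …
g: a_k = -2, -8, -32, -128, -512, -2048, -8192, -32768, …
h₀=f+g: left-lcm gives L₀, ord ≤ 2.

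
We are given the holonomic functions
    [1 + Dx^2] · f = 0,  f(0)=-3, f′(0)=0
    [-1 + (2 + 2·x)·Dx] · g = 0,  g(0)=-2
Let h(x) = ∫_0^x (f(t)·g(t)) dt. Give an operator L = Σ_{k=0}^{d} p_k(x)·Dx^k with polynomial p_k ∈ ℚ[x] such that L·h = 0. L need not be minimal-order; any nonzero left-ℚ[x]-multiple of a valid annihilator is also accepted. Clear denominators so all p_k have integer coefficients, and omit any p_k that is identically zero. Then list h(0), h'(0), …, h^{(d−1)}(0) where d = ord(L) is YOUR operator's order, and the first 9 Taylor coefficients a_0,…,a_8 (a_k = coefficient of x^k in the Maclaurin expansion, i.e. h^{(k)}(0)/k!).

L = (7 + 8·x + 4·x^2)·Dx + (-4 - 4·x)·Dx^2 + (4 + 8·x + 4·x^2)·Dx^3  (order 3).
h: a_k = 0, 6, 3/2, -5/4, -9/32, 5/64, 13/768, -349/53760, 401/122880, …
ICs: h(0) = 0, h′(0) = 6, h′′(0) = 3.

f: a_k = -3, 0, 3/2, 0, -1/8, 0, 1/240, 0, -1/13440, …
g: a_k = -2, -1, 1/4, -1/8, 5/64, -7/128, 21/512, -33/1024, 429/16384, …
f·g: L₀ = L_f ⊗_s L_g, ord ≤ 2·1.
∫: right-multiply L₀ by Dx.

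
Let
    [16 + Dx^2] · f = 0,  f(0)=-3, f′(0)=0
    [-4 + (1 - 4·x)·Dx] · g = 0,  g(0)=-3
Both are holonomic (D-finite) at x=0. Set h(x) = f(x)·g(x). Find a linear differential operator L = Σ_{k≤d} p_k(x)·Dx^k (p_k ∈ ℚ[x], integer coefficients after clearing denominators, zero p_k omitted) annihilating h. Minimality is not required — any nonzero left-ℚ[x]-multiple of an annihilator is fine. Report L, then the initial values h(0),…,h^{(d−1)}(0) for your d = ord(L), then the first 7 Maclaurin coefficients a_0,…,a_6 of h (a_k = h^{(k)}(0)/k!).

f: a_k = -3, 0, 24, 0, -32, 0, 256/15, …
g: a_k = -3, -12, -48, -192, -768, -3072, -12288, …
h₀=f·g: eliminate ⇒ L₀, order ≤ 2·1.
L = (-16 + 64·x) + 8·Dx + (-1 + 4·x)·Dx^2  (order 2).
h: a_k = 9, 36, 72, 288, 1248, 4992, 99584/5, …
ICs: h(0) = 9, h′(0) = 36.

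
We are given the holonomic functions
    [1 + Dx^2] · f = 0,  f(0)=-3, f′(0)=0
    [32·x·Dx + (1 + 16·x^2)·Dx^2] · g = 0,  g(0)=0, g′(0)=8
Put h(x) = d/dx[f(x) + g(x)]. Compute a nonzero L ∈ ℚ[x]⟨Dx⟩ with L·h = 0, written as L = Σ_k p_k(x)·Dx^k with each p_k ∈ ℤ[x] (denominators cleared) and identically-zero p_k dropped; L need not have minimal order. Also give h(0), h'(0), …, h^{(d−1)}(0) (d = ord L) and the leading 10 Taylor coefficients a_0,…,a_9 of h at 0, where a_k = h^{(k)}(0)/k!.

f: a_k = -3, 0, 3/2, 0, -1/8, 0, 1/240, 0, -1/13440, 0, …
g: a_k = 0, 8, 0, -128/3, 0, 2048/5, 0, -32768/7, 0, 524288/9, …
f+g: L₀ = lclm(L_f,L_g), ord ≤ 2+2.
h=h₀': d/dx-closure on L₀ ⇒ L.
L = (-6112·x + 99328·x^3 + 8192·x^5) + (-31 + 1072·x^2 + 25344·x^4 + 4096·x^6)·Dx + (-6112·x + 99328·x^3 + 8192·x^5)·Dx^2 + (-31 + 1072·x^2 + 25344·x^4 + 4096·x^6)·Dx^3  (order 3).
h: a_k = 8, 3, -128, -1/2, 2048, 1/40, -32768, -1/1680, 524288, 1/120960, …
ICs: h(0) = 8, h′(0) = 3, h′′(0) = -256.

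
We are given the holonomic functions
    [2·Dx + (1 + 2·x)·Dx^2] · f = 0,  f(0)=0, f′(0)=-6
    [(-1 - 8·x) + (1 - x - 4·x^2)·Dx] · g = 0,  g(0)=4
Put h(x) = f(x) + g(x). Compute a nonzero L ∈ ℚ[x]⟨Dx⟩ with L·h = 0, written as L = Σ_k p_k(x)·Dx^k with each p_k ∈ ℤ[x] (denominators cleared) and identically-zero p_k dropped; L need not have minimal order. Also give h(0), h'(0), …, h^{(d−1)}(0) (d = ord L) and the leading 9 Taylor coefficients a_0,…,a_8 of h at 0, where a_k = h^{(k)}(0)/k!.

L = (-94 - 644·x - 1664·x^2 - 1920·x^3 - 1536·x^4)·Dx + (-23 - 324·x - 1448·x^2 - 3072·x^3 - 3904·x^4 - 2560·x^5)·Dx^2 + (6 + 35·x + 53·x^2 - 98·x^3 - 528·x^4 - 864·x^5 - 512·x^6)·Dx^3  (order 3).
h: a_k = 4, -2, 26, 28, 128, 1204/5, 756, 11964/7, 4756, …
ICs: h(0) = 4, h′(0) = -2, h′′(0) = 52.

f: a_k = 0, -6, 6, -8, 12, -96/5, 32, -384/7, 96, …
g: a_k = 4, 4, 20, 36, 116, 260, 724, 1764, 4660, …
f+g: L₀ = lclm(L_f,L_g), ord ≤ 2+1.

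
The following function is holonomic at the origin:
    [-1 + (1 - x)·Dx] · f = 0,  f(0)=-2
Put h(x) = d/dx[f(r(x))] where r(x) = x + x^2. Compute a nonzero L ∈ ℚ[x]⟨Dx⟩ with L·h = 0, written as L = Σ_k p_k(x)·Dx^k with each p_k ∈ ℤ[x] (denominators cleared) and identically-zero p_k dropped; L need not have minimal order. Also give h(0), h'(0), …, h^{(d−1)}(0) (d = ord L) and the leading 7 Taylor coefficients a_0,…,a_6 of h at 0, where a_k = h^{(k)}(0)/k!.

L = (4 + 6·x + 6·x^2) + (-1 - x + 3·x^2 + 2·x^3)·Dx  (order 1).
h: a_k = -2, -8, -18, -40, -80, -156, -294, …
ICs: h(0) = -2.

f: a_k = -2, -2, -2, -2, -2, -2, -2, …
h₀=f(r): pull back L_f along r ⇒ L₀.
h=h₀': d/dx-closure on L₀ ⇒ L.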